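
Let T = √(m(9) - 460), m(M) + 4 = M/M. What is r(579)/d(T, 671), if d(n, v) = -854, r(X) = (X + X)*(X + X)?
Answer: -670482/427 ≈ -1570.2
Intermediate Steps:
m(M) = -3 (m(M) = -4 + M/M = -4 + 1 = -3)
r(X) = 4*X² (r(X) = (2*X)*(2*X) = 4*X²)
T = I*√463 (T = √(-3 - 460) = √(-463) = I*√463 ≈ 21.517*I)
r(579)/d(T, 671) = (4*579²)/(-854) = (4*335241)*(-1/854) = 1340964*(-1/854) = -670482/427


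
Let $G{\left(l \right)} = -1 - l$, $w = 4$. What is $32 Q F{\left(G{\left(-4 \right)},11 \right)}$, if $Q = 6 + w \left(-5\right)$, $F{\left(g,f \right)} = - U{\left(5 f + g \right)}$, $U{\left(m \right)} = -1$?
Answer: $-448$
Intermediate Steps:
$F{\left(g,f \right)} = 1$ ($F{\left(g,f \right)} = \left(-1\right) \left(-1\right) = 1$)
$Q = -14$ ($Q = 6 + 4 \left(-5\right) = 6 - 20 = -14$)
$32 Q F{\left(G{\left(-4 \right)},11 \right)} = 32 \left(-14\right) 1 = \left(-448\right) 1 = -448$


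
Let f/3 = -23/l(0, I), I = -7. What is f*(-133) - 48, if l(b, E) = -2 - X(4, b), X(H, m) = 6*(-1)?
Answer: 8985/4 ≈ 2246.3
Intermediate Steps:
X(H, m) = -6
l(b, E) = 4 (l(b, E) = -2 - 1*(-6) = -2 + 6 = 4)
f = -69/4 (f = 3*(-23/4) = -69/4 ≈ -17.250)
f*(-133) - 48 = -69/4*(-133) - 48 = 9177/4 - 48 = 8985/4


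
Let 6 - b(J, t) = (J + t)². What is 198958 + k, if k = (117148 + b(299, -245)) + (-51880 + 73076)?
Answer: 334392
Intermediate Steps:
b(J, t) = 6 - (J + t)²
k = 135434 (k = (117148 + (6 - (299 - 245)²)) + (-51880 + 73076) = (117148 + (6 - 1*54²)) + 21196 = (117148 + (6 - 1*2916)) + 21196 = (117148 + (6 - 2916)) + 21196 = (117148 - 2910) + 21196 = 114238 + 21196 = 135434)
198958 + k = 198958 + 135434 = 334392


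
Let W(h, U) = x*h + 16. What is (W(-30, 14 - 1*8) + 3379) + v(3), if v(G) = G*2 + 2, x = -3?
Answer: 3493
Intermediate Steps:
v(G) = 2 + 2*G (v(G) = 2*G + 2 = 2 + 2*G)
W(h, U) = 16 - 3*h (W(h, U) = -3*h + 16 = 16 - 3*h)
(W(-30, 14 - 1*8) + 3379) + v(3) = ((16 - 3*(-30)) + 3379) + (2 + 2*3) = ((16 + 90) + 3379) + (2 + 6) = (106 + 3379) + 8 = 3485 + 8 = 3493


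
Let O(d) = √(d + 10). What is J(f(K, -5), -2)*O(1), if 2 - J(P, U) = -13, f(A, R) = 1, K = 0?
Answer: 15*√11 ≈ 49.749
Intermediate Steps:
O(d) = √(10 + d)
J(P, U) = 15 (J(P, U) = 2 - 1*(-13) = 2 + 13 = 15)
J(f(K, -5), -2)*O(1) = 15*√(10 + 1) = 15*√11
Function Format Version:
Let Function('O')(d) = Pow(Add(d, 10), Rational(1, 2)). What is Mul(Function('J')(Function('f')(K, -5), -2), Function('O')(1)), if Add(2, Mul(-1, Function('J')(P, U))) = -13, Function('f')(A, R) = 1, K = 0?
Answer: Mul(15, Pow(11, Rational(1, 2))) ≈ 49.749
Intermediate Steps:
Function('O')(d) = Pow(Add(10, d), Rational(1, 2))
Function('J')(P, U) = 15 (Function('J')(P, U) = Add(2, Mul(-1, -13)) = Add(2, 13) = 15)
Mul(Function('J')(Function('f')(K, -5), -2), Function('O')(1)) = Mul(15, Pow(Add(10, 1), Rational(1, 2))) = Mul(15, Pow(11, Rational(1, 2)))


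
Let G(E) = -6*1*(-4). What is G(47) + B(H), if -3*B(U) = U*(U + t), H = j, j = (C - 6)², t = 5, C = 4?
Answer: 12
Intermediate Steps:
G(E) = 24 (G(E) = -6*(-4) = 24)
j = 4 (j = (4 - 6)² = (-2)² = 4)
H = 4
B(U) = -U*(5 + U)/3 (B(U) = -U*(U + 5)/3 = -U*(5 + U)/3)
G(47) + B(H) = 24 - ⅓*4*(5 + 4) = 24 - ⅓*4*9 = 24 - 12 = 12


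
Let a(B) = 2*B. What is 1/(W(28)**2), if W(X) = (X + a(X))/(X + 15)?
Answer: 1849/7056 ≈ 0.26205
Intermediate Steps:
W(X) = 3*X/(15 + X) (W(X) = (X + 2*X)/(X + 15) = (3*X)/(15 + X) = 3*X/(15 + X))
1/(W(28)**2) = 1/((3*28/(15 + 28))**2) = 1/((3*28/43)**2) = 1/((3*28*(1/43))**2) = 1/((84/43)**2) = 1/(7056/1849) = 1849/7056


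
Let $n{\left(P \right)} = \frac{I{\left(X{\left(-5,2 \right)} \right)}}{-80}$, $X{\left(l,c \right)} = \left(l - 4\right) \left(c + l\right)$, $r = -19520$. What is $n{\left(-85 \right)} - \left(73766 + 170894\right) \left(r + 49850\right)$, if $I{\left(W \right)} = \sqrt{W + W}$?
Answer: $-7420537800 - \frac{3 \sqrt{6}}{80} \approx -7.4205 \cdot 10^{9}$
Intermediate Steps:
$X{\left(l,c \right)} = \left(-4 + l\right) \left(c + l\right)$
$I{\left(W \right)} = \sqrt{2} \sqrt{W}$ ($I{\left(W \right)} = \sqrt{2 W} = \sqrt{2} \sqrt{W}$)
$n{\left(P \right)} = - \frac{3 \sqrt{6}}{80}$ ($n{\left(P \right)} = \frac{\sqrt{2} \sqrt{\left(-5\right)^{2} - 8 - -20 + 2 \left(-5\right)}}{-80} = \sqrt{2} \sqrt{25 - 8 + 20 - 10} \left(- \frac{1}{80}\right) = \sqrt{2} \sqrt{27} \left(- \frac{1}{80}\right) = \sqrt{2} \cdot 3 \sqrt{3} \left(- \frac{1}{80}\right) = 3 \sqrt{6} \left(- \frac{1}{80}\right) = - \frac{3 \sqrt{6}}{80}$)
$n{\left(-85 \right)} - \left(73766 + 170894\right) \left(r + 49850\right) = - \frac{3 \sqrt{6}}{80} - \left(73766 + 170894\right) \left(-19520 + 49850\right) = - \frac{3 \sqrt{6}}{80} - 244660 \cdot 30330 = - \frac{3 \sqrt{6}}{80} - 7420537800 = -7420537800 - \frac{3 \sqrt{6}}{80}$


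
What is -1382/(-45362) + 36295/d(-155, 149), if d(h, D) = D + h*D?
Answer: -115335887/74348318 ≈ -1.5513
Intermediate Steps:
d(h, D) = D + D*h
-1382/(-45362) + 36295/d(-155, 149) = -1382/(-45362) + 36295/((149*(1 - 155))) = -1382*(-1/45362) + 36295/((149*(-154))) = 691/22681 + 36295/(-22946) = 691/22681 + 36295*(-1/22946) = 691/22681 - 5185/3278 = -115335887/74348318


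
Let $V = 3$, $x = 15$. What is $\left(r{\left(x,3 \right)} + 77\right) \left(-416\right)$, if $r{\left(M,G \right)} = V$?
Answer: $-33280$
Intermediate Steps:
$r{\left(M,G \right)} = 3$
$\left(r{\left(x,3 \right)} + 77\right) \left(-416\right) = \left(3 + 77\right) \left(-416\right) = 80 \left(-416\right) = -33280$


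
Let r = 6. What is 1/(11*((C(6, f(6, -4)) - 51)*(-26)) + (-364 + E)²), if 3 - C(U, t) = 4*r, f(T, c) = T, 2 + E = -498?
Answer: 1/767088 ≈ 1.3036e-6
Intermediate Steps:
E = -500 (E = -2 - 498 = -500)
C(U, t) = -21 (C(U, t) = 3 - 4*6 = 3 - 1*24 = 3 - 24 = -21)
1/(11*((C(6, f(6, -4)) - 51)*(-26)) + (-364 + E)²) = 1/(11*((-21 - 51)*(-26)) + (-364 - 500)²) = 1/(11*(-72*(-26)) + (-864)²) = 1/(11*1872 + 746496) = 1/(20592 + 746496) = 1/767088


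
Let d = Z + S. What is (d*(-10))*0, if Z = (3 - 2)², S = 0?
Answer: 0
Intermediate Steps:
Z = 1 (Z = 1² = 1)
d = 1 (d = 1 + 0 = 1)
(d*(-10))*0 = (1*(-10))*0 = -10*0 = 0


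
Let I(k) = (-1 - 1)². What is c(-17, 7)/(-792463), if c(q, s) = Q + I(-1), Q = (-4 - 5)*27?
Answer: 239/792463 ≈ 0.00030159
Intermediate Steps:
I(k) = 4 (I(k) = (-2)² = 4)
Q = -243 (Q = -9*27 = -243)
c(q, s) = -239 (c(q, s) = -243 + 4 = -239)
c(-17, 7)/(-792463) = -239/(-792463) = -239*(-1/792463) = 239/792463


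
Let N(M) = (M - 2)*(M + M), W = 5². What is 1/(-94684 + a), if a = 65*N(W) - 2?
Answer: -1/19936 ≈ -5.0161e-5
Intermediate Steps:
W = 25
N(M) = 2*M*(-2 + M) (N(M) = (-2 + M)*(2*M) = 2*M*(-2 + M))
a = 74748 (a = 65*(2*25*(-2 + 25)) - 2 = 65*(2*25*23) - 2 = 65*1150 - 2 = 74750 - 2 = 74748)
1/(-94684 + a) = 1/(-94684 + 74748) = 1/(-19936) = -1/19936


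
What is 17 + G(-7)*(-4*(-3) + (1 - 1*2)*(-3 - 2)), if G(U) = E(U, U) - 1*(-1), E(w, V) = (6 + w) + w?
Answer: -102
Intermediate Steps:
E(w, V) = 6 + 2*w
G(U) = 7 + 2*U (G(U) = (6 + 2*U) - 1*(-1) = (6 + 2*U) + 1 = 7 + 2*U)
17 + G(-7)*(-4*(-3) + (1 - 1*2)*(-3 - 2)) = 17 + (7 + 2*(-7))*(-4*(-3) + (1 - 1*2)*(-3 - 2)) = 17 + (7 - 14)*(12 + (1 - 2)*(-5)) = 17 - 7*(12 - 1*(-5)) = 17 - 7*(12 + 5) = 17 - 7*17 = 17 - 119 = -102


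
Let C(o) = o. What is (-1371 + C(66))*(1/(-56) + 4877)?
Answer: -356409855/56 ≈ -6.3645e+6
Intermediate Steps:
(-1371 + C(66))*(1/(-56) + 4877) = (-1371 + 66)*(1/(-56) + 4877) = -1305*(-1/56 + 4877) = -1305*273111/56 = -356409855/56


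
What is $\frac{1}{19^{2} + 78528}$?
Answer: $\frac{1}{78889} \approx 1.2676 \cdot 10^{-5}$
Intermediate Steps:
$\frac{1}{19^{2} + 78528} = \frac{1}{361 + 78528} = \frac{1}{78889}$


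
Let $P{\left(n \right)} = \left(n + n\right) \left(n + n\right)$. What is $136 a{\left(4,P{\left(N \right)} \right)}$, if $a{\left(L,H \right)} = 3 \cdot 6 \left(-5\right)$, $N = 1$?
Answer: $-12240$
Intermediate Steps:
$P{\left(n \right)} = 4 n^{2}$ ($P{\left(n \right)} = 2 n 2 n = 4 n^{2}$)
$a{\left(L,H \right)} = -90$ ($a{\left(L,H \right)} = 18 \left(-5\right) = -90$)
$136 a{\left(4,P{\left(N \right)} \right)} = 136 \left(-90\right) = -12240$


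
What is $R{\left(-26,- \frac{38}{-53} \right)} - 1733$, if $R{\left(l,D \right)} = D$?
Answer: $- \frac{91811}{53} \approx -1732.3$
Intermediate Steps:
$R{\left(-26,- \frac{38}{-53} \right)} - 1733 = - \frac{38}{-53} - 1733 = \left(-38\right) \left(- \frac{1}{53}\right) - 1733 = \frac{38}{53} - 1733 = - \frac{91811}{53}$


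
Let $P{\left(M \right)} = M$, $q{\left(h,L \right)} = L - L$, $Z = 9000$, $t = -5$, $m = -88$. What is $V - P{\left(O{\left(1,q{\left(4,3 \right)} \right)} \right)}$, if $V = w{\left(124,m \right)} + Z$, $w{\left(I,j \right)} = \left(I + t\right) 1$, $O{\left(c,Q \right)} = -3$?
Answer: $9122$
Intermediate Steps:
$q{\left(h,L \right)} = 0$
$w{\left(I,j \right)} = -5 + I$ ($w{\left(I,j \right)} = \left(I - 5\right) 1 = \left(-5 + I\right) 1 = -5 + I$)
$V = 9119$ ($V = \left(-5 + 124\right) + 9000 = 119 + 9000 = 9119$)
$V - P{\left(O{\left(1,q{\left(4,3 \right)} \right)} \right)} = 9119 - -3 = 9119 + 3 = 9122$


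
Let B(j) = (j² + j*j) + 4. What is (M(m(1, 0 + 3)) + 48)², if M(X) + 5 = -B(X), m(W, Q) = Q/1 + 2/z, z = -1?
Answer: 1369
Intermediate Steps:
B(j) = 4 + 2*j² (B(j) = (j² + j²) + 4 = 2*j² + 4 = 4 + 2*j²)
m(W, Q) = -2 + Q (m(W, Q) = Q/1 + 2/(-1) = Q*1 + 2*(-1) = Q - 2 = -2 + Q)
M(X) = -9 - 2*X² (M(X) = -5 - (4 + 2*X²) = -5 + (-4 - 2*X²) = -9 - 2*X²)
(M(m(1, 0 + 3)) + 48)² = ((-9 - 2*(-2 + (0 + 3))²) + 48)² = ((-9 - 2*(-2 + 3)²) + 48)² = ((-9 - 2*1²) + 48)² = ((-9 - 2*1) + 48)² = ((-9 - 2) + 48)² = (-11 + 48)² = 37² = 1369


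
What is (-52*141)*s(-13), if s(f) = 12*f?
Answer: 1143792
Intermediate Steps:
(-52*141)*s(-13) = (-52*141)*(12*(-13)) = -7332*(-156) = 1143792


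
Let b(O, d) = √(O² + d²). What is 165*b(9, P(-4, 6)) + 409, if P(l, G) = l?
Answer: 409 + 165*√97 ≈ 2034.1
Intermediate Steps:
165*b(9, P(-4, 6)) + 409 = 165*√(9² + (-4)²) + 409 = 165*√(81 + 16) + 409 = 165*√97 + 409 = 409 + 165*√97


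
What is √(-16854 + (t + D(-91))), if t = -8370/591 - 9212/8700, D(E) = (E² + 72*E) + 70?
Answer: I*√110670174738174/85695 ≈ 122.76*I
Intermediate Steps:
D(E) = 70 + E² + 72*E
t = -6521941/428475 (t = -8370*1/591 - 9212*1/8700 = -2790/197 - 2303/2175 = -6521941/428475 ≈ -15.221)
√(-16854 + (t + D(-91))) = √(-16854 + (-6521941/428475 + (70 + (-91)² + 72*(-91)))) = √(-16854 + (-6521941/428475 + (70 + 8281 - 6552))) = √(-16854 + (-6521941/428475 + 1799)) = √(-16854 + 764304584/428475) = √(-6457213066/428475) = I*√110670174738174/85695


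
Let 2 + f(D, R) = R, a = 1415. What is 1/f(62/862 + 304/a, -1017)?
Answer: -1/1019 ≈ -0.00098135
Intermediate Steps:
f(D, R) = -2 + R
1/f(62/862 + 304/a, -1017) = 1/(-2 - 1017) = 1/(-1019) = -1/1019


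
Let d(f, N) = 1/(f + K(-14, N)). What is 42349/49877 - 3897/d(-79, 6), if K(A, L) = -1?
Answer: 15549695869/49877 ≈ 3.1176e+5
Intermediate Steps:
d(f, N) = 1/(-1 + f) (d(f, N) = 1/(f - 1) = 1/(-1 + f))
42349/49877 - 3897/d(-79, 6) = 42349/49877 - 3897/(1/(-1 - 79)) = 42349*(1/49877) - 3897/(1/(-80)) = 42349/49877 - 3897/(-1/80) = 42349/49877 - 3897*(-80) = 42349/49877 + 311760 = 15549695869/49877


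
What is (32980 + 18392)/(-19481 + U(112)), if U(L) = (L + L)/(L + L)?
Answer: -12843/4870 ≈ -2.6372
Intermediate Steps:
U(L) = 1 (U(L) = (2*L)/((2*L)) = (2*L)*(1/(2*L)) = 1)
(32980 + 18392)/(-19481 + U(112)) = (32980 + 18392)/(-19481 + 1) = 51372/(-19480) = 51372*(-1/19480) = -12843/4870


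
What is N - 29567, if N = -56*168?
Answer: -38975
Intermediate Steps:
N = -9408
N - 29567 = -9408 - 29567 = -38975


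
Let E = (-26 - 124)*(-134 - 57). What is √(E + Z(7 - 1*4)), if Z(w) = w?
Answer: √28653 ≈ 169.27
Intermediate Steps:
E = 28650 (E = -150*(-191) = 28650)
√(E + Z(7 - 1*4)) = √(28650 + (7 - 1*4)) = √(28650 + (7 - 4)) = √(28650 + 3) = √28653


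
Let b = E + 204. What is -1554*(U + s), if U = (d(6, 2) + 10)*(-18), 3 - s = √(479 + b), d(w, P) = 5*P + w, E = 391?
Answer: 722610 + 1554*√1074 ≈ 7.7354e+5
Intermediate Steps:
b = 595 (b = 391 + 204 = 595)
d(w, P) = w + 5*P
s = 3 - √1074 (s = 3 - √(479 + 595) = 3 - √1074 ≈ -29.772)
U = -468 (U = ((6 + 5*2) + 10)*(-18) = ((6 + 10) + 10)*(-18) = (16 + 10)*(-18) = 26*(-18) = -468)
-1554*(U + s) = -1554*(-468 + (3 - √1074)) = -1554*(-465 - √1074) = 722610 + 1554*√1074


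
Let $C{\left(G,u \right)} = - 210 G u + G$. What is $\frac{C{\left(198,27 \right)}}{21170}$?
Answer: $- \frac{561231}{10585} \approx -53.021$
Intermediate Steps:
$C{\left(G,u \right)} = G - 210 G u$ ($C{\left(G,u \right)} = - 210 G u + G = G - 210 G u$)
$\frac{C{\left(198,27 \right)}}{21170} = \frac{198 \left(1 - 5670\right)}{21170} = 198 \left(1 - 5670\right) \frac{1}{21170} = 198 \left(-5669\right) \frac{1}{21170} = \left(-1122462\right) \frac{1}{21170} = - \frac{561231}{10585}$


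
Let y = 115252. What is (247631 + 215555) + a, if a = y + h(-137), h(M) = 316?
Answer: 578754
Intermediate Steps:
a = 115568 (a = 115252 + 316 = 115568)
(247631 + 215555) + a = (247631 + 215555) + 115568 = 463186 + 115568 = 578754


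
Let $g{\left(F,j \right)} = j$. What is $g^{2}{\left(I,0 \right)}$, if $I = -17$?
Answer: $0$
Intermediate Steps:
$g^{2}{\left(I,0 \right)} = 0^{2} = 0$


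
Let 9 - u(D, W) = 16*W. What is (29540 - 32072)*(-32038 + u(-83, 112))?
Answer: 85634772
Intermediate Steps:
u(D, W) = 9 - 16*W
(29540 - 32072)*(-32038 + u(-83, 112)) = (29540 - 32072)*(-32038 + (9 - 16*112)) = -2532*(-32038 + (9 - 1792)) = -2532*(-32038 - 1783) = -2532*(-33821) = 85634772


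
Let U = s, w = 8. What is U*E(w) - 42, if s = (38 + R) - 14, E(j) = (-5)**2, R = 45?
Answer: 1683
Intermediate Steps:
E(j) = 25
s = 69 (s = (38 + 45) - 14 = 83 - 14 = 69)
U = 69
U*E(w) - 42 = 69*25 - 42 = 1725 - 42 = 1683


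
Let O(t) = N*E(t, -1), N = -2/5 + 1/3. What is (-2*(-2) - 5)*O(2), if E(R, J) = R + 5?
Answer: 7/15 ≈ 0.46667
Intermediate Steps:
E(R, J) = 5 + R
N = -1/15 (N = -2*1/5 + 1*(1/3) = -2/5 + 1/3 = -1/15 ≈ -0.066667)
O(t) = -1/3 - t/15 (O(t) = -(5 + t)/15 = -1/3 - t/15)
(-2*(-2) - 5)*O(2) = (-2*(-2) - 5)*(-1/3 - 1/15*2) = (4 - 5)*(-1/3 - 2/15) = -1*(-7/15) = 7/15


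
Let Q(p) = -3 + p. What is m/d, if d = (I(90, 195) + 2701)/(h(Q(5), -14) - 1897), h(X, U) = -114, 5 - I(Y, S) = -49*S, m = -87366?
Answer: 58564342/4087 ≈ 14329.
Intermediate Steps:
I(Y, S) = 5 + 49*S (I(Y, S) = 5 - (-49)*S = 5 + 49*S)
d = -12261/2011 (d = ((5 + 49*195) + 2701)/(-114 - 1897) = ((5 + 9555) + 2701)/(-2011) = (9560 + 2701)*(-1/2011) = 12261*(-1/2011) = -12261/2011 ≈ -6.0970)
m/d = -87366/(-12261/2011) = -87366*(-2011/12261) = 58564342/4087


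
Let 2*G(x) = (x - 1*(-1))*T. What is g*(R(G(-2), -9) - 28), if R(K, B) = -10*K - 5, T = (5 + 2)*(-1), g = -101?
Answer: 6868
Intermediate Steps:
T = -7 (T = 7*(-1) = -7)
G(x) = -7/2 - 7*x/2 (G(x) = ((x - 1*(-1))*(-7))/2 = ((x + 1)*(-7))/2 = ((1 + x)*(-7))/2 = (-7 - 7*x)/2 = -7/2 - 7*x/2)
R(K, B) = -5 - 10*K
g*(R(G(-2), -9) - 28) = -101*((-5 - 10*(-7/2 - 7/2*(-2))) - 28) = -101*((-5 - 10*(-7/2 + 7)) - 28) = -101*((-5 - 10*7/2) - 28) = -101*((-5 - 35) - 28) = -101*(-40 - 28) = -101*(-68) = 6868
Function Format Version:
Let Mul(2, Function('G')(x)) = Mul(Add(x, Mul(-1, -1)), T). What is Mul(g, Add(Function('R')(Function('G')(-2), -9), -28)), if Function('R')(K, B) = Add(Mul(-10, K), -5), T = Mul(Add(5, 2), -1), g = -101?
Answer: 6868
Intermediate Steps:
T = -7 (T = Mul(7, -1) = -7)
Function('G')(x) = Add(Rational(-7, 2), Mul(Rational(-7, 2), x)) (Function('G')(x) = Mul(Rational(1, 2), Mul(Add(x, Mul(-1, -1)), -7)) = Mul(Rational(1, 2), Mul(Add(x, 1), -7)) = Mul(Rational(1, 2), Mul(Add(1, x), -7)) = Mul(Rational(1, 2), Add(-7, Mul(-7, x))) = Add(Rational(-7, 2), Mul(Rational(-7, 2), x)))
Function('R')(K, B) = Add(-5, Mul(-10, K))
Mul(g, Add(Function('R')(Function('G')(-2), -9), -28)) = Mul(-101, Add(Add(-5, Mul(-10, Add(Rational(-7, 2), Mul(Rational(-7, 2), -2)))), -28)) = Mul(-101, Add(Add(-5, Mul(-10, Add(Rational(-7, 2), 7))), -28)) = Mul(-101, Add(Add(-5, Mul(-10, Rational(7, 2))), -28)) = Mul(-101, Add(Add(-5, -35), -28)) = Mul(-101, Add(-40, -28)) = Mul(-101, -68) = 6868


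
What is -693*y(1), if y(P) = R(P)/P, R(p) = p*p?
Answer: -693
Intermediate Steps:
R(p) = p²
y(P) = P (y(P) = P²/P = P)
-693*y(1) = -693*1 = -693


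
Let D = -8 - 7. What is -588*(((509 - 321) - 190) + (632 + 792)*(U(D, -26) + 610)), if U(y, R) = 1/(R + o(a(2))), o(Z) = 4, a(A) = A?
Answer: -5617931928/11 ≈ -5.1072e+8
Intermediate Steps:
D = -15
U(y, R) = 1/(4 + R) (U(y, R) = 1/(R + 4) = 1/(4 + R))
-588*(((509 - 321) - 190) + (632 + 792)*(U(D, -26) + 610)) = -588*(((509 - 321) - 190) + (632 + 792)*(1/(4 - 26) + 610)) = -588*((188 - 190) + 1424*(1/(-22) + 610)) = -588*(-2 + 1424*(-1/22 + 610)) = -588*(-2 + 1424*(13419/22)) = -588*(-2 + 9554328/11) = -588*9554306/11 = -5617931928/11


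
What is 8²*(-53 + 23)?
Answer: -1920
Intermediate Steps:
8²*(-53 + 23) = 64*(-30) = -1920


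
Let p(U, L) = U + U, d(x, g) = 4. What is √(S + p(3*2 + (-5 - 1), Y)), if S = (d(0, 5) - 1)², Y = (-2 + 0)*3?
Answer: 3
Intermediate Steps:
Y = -6 (Y = -2*3 = -6)
p(U, L) = 2*U
S = 9 (S = (4 - 1)² = 3² = 9)
√(S + p(3*2 + (-5 - 1), Y)) = √(9 + 2*(3*2 + (-5 - 1))) = √(9 + 2*(6 - 6)) = √(9 + 2*0) = √(9 + 0) = √9 = 3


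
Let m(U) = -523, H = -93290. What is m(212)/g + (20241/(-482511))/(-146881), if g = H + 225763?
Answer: -12354405589300/3129528824818781 ≈ -0.0039477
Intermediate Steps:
g = 132473 (g = -93290 + 225763 = 132473)
m(212)/g + (20241/(-482511))/(-146881) = -523/132473 + (20241/(-482511))/(-146881) = -523*1/132473 + (20241*(-1/482511))*(-1/146881) = -523/132473 - 6747/160837*(-1/146881) = -523/132473 + 6747/23623899397 = -12354405589300/3129528824818781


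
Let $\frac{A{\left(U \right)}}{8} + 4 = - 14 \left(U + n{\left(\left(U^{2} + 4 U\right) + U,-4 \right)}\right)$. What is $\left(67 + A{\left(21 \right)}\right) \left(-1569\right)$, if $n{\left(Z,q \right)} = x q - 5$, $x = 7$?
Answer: $-2163651$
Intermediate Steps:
$n{\left(Z,q \right)} = -5 + 7 q$ ($n{\left(Z,q \right)} = 7 q - 5 = -5 + 7 q$)
$A{\left(U \right)} = 3664 - 112 U$ ($A{\left(U \right)} = -32 + 8 \left(- 14 \left(U + \left(-5 + 7 \left(-4\right)\right)\right)\right) = -32 + 8 \left(- 14 \left(U - 33\right)\right) = -32 + 8 \left(- 14 \left(-33 + U\right)\right) = -32 + 8 \left(462 - 14 U\right) = -32 - \left(-3696 + 112 U\right) = 3664 - 112 U$)
$\left(67 + A{\left(21 \right)}\right) \left(-1569\right) = \left(67 + \left(3664 - 2352\right)\right) \left(-1569\right) = \left(67 + 1312\right) \left(-1569\right) = 1379 \left(-1569\right) = -2163651$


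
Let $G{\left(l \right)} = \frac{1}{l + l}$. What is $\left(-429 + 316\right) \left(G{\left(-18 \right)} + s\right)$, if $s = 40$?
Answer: $- \frac{162607}{36} \approx -4516.9$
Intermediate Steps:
$G{\left(l \right)} = \frac{1}{2 l}$
$\left(-429 + 316\right) \left(G{\left(-18 \right)} + s\right) = \left(-429 + 316\right) \left(\frac{1}{2 \left(-18\right)} + 40\right) = - 113 \left(\frac{1}{2} \left(- \frac{1}{18}\right) + 40\right) = - 113 \left(- \frac{1}{36} + 40\right) = \left(-113\right) \frac{1439}{36} = - \frac{162607}{36}$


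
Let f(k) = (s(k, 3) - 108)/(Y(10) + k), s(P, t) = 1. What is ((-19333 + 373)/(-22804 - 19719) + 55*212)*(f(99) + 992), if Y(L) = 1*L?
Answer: 53560823699940/4635007 ≈ 1.1556e+7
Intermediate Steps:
Y(L) = L
f(k) = -107/(10 + k) (f(k) = (1 - 108)/(10 + k) = -107/(10 + k))
((-19333 + 373)/(-22804 - 19719) + 55*212)*(f(99) + 992) = ((-19333 + 373)/(-22804 - 19719) + 55*212)*(-107/(10 + 99) + 992) = (-18960/(-42523) + 11660)*(-107/109 + 992) = (-18960*(-1/42523) + 11660)*(-107*1/109 + 992) = (18960/42523 + 11660)*(-107/109 + 992) = (495837140/42523)*(108021/109) = 53560823699940/4635007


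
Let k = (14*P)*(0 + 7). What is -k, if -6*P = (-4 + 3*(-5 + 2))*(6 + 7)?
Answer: -8281/3 ≈ -2760.3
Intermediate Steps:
P = 169/6 (P = -(-4 + 3*(-5 + 2))*(6 + 7)/6 = -(-4 + 3*(-3))*13/6 = -(-4 - 9)*13/6 = -(-13)*13/6 = -1/6*(-169) = 169/6 ≈ 28.167)
k = 8281/3 (k = (14*(169/6))*(0 + 7) = (1183/3)*7 = 8281/3 ≈ 2760.3)
-k = -1*8281/3 = -8281/3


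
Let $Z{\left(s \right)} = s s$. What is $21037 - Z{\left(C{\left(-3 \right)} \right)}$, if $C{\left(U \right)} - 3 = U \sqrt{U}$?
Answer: $21055 + 18 i \sqrt{3} \approx 21055.0 + 31.177 i$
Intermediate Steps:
$C{\left(U \right)} = 3 + U^{\frac{3}{2}}$ ($C{\left(U \right)} = 3 + U \sqrt{U} = 3 + U^{\frac{3}{2}}$)
$Z{\left(s \right)} = s^{2}$
$21037 - Z{\left(C{\left(-3 \right)} \right)} = 21037 - \left(3 + \left(-3\right)^{\frac{3}{2}}\right)^{2} = 21037 - \left(3 - 3 i \sqrt{3}\right)^{2}$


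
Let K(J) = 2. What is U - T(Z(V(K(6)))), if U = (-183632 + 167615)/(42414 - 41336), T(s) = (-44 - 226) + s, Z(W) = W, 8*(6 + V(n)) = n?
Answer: 562483/2156 ≈ 260.89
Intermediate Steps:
V(n) = -6 + n/8
T(s) = -270 + s
U = -16017/1078 ≈ -14.858
U - T(Z(V(K(6)))) = -16017/1078 - (-270 + (-6 + (1/8)*2)) = -16017/1078 - (-270 + (-6 + 1/4)) = -16017/1078 - (-270 - 23/4) = -16017/1078 - 1*(-1103/4) = -16017/1078 + 1103/4 = 562483/2156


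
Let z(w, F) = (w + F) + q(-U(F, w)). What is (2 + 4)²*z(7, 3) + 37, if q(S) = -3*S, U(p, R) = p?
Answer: 721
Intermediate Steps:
z(w, F) = w + 4*F (z(w, F) = (w + F) - (-3)*F = (F + w) + 3*F = w + 4*F)
(2 + 4)²*z(7, 3) + 37 = (2 + 4)²*(7 + 4*3) + 37 = 6²*(7 + 12) + 37 = 36*19 + 37 = 684 + 37 = 721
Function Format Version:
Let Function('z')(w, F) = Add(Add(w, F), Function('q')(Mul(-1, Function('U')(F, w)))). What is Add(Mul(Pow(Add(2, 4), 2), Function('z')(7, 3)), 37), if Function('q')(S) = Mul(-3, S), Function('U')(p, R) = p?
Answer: 721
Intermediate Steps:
Function('z')(w, F) = Add(w, Mul(4, F)) (Function('z')(w, F) = Add(Add(w, F), Mul(-3, Mul(-1, F))) = Add(Add(F, w), Mul(3, F)) = Add(w, Mul(4, F)))
Add(Mul(Pow(Add(2, 4), 2), Function('z')(7, 3)), 37) = Add(Mul(Pow(Add(2, 4), 2), Add(7, Mul(4, 3))), 37) = Add(Mul(Pow(6, 2), Add(7, 12)), 37) = Add(Mul(36, 19), 37) = Add(684, 37) = 721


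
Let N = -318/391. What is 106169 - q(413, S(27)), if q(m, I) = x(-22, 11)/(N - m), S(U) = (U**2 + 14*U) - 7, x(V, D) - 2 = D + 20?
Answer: 17178263272/161801 ≈ 1.0617e+5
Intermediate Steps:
x(V, D) = 22 + D (x(V, D) = 2 + (D + 20) = 2 + (20 + D) = 22 + D)
N = -318/391 (N = -318*1/391 = -318/391 ≈ -0.81330)
S(U) = -7 + U**2 + 14*U
q(m, I) = 33/(-318/391 - m) (q(m, I) = (22 + 11)/(-318/391 - m) = 33/(-318/391 - m))
106169 - q(413, S(27)) = 106169 - (-12903)/(318 + 391*413) = 106169 - (-12903)/(318 + 161483) = 106169 - (-12903)/161801 = 106169 - 1*(-12903/161801) = 106169 + 12903/161801 = 17178263272/161801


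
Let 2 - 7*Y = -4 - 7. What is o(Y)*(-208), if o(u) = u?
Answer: -2704/7 ≈ -386.29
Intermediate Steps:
Y = 13/7 (Y = 2/7 - (-4 - 7)/7 = 2/7 - 1/7*(-11) = 2/7 + 11/7 = 13/7 ≈ 1.8571)
o(Y)*(-208) = (13/7)*(-208) = -2704/7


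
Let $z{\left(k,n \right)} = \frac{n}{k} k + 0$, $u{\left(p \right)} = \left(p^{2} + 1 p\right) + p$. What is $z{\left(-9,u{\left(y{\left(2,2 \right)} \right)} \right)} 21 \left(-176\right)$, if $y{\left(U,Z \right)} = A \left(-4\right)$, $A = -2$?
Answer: $-295680$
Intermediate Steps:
$y{\left(U,Z \right)} = 8$ ($y{\left(U,Z \right)} = \left(-2\right) \left(-4\right) = 8$)
$u{\left(p \right)} = p^{2} + 2 p$ ($u{\left(p \right)} = \left(p^{2} + p\right) + p = \left(p + p^{2}\right) + p = p^{2} + 2 p$)
$z{\left(k,n \right)} = n$ ($z{\left(k,n \right)} = n + 0 = n$)
$z{\left(-9,u{\left(y{\left(2,2 \right)} \right)} \right)} 21 \left(-176\right) = 8 \left(2 + 8\right) 21 \left(-176\right) = 8 \cdot 10 \cdot 21 \left(-176\right) = 80 \cdot 21 \left(-176\right) = 1680 \left(-176\right) = -295680$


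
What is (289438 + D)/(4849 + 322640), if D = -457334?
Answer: -167896/327489 ≈ -0.51268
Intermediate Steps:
(289438 + D)/(4849 + 322640) = (289438 - 457334)/(4849 + 322640) = -167896/327489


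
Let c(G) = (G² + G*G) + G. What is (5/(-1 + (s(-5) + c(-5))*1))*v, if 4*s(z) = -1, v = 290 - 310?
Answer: -16/7 ≈ -2.2857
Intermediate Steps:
v = -20
c(G) = G + 2*G² (c(G) = (G² + G²) + G = 2*G² + G = G + 2*G²)
s(z) = -¼ (s(z) = (¼)*(-1) = -¼)
(5/(-1 + (s(-5) + c(-5))*1))*v = (5/(-1 + (-¼ - 5*(1 + 2*(-5)))*1))*(-20) = (5/(-1 + (-¼ - 5*(1 - 10))*1))*(-20) = (5/(-1 + (-¼ - 5*(-9))*1))*(-20) = (5/(-1 + (-¼ + 45)*1))*(-20) = (5/(-1 + (179/4)*1))*(-20) = (5/(-1 + 179/4))*(-20) = (5/(175/4))*(-20) = (5*(4/175))*(-20) = (4/35)*(-20) = -16/7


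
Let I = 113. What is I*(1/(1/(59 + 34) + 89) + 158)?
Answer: 147805921/8278 ≈ 17855.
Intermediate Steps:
I*(1/(1/(59 + 34) + 89) + 158) = 113*(1/(1/(59 + 34) + 89) + 158) = 113*(1/(1/93 + 89) + 158) = 113*(1/(8278/93) + 158) = 113*(93/8278 + 158) = 113*(1308017/8278) = 147805921/8278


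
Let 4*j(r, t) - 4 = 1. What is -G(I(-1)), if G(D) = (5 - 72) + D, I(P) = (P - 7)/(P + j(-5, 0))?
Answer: 99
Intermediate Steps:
j(r, t) = 5/4 (j(r, t) = 1 + (¼)*1 = 1 + ¼ = 5/4)
I(P) = (-7 + P)/(5/4 + P) (I(P) = (P - 7)/(P + 5/4) = (-7 + P)/(5/4 + P))
G(D) = -67 + D
-G(I(-1)) = -(-67 + 4*(-7 - 1)/(5 + 4*(-1))) = -(-67 + 4*(-8)/(5 - 4)) = -(-67 + 4*(-8)/1) = -(-67 + 4*1*(-8)) = -(-67 - 32) = -1*(-99) = 99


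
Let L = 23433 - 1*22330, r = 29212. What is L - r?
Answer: -28109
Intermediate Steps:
L = 1103 (L = 23433 - 22330 = 1103)
L - r = 1103 - 1*29212 = 1103 - 29212 = -28109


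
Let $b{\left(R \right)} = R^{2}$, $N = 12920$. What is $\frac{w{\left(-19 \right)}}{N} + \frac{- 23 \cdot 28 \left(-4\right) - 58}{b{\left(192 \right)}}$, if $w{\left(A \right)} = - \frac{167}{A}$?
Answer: $\frac{39017183}{565585920} \approx 0.068985$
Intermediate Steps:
$\frac{w{\left(-19 \right)}}{N} + \frac{- 23 \cdot 28 \left(-4\right) - 58}{b{\left(192 \right)}} = \frac{\left(-167\right) \frac{1}{-19}}{12920} + \frac{- 23 \cdot 28 \left(-4\right) - 58}{192^{2}} = \left(-167\right) \left(- \frac{1}{19}\right) \frac{1}{12920} + \frac{\left(-23\right) \left(-112\right) - 58}{36864} = \frac{167}{19} \cdot \frac{1}{12920} + \left(2576 - 58\right) \frac{1}{36864} = \frac{167}{245480} + 2518 \cdot \frac{1}{36864} = \frac{167}{245480} + \frac{1259}{18432} = \frac{39017183}{565585920}$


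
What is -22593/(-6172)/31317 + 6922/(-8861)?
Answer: -445914322185/570909870388 ≈ -0.78106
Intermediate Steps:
-22593/(-6172)/31317 + 6922/(-8861) = -22593*(-1/6172)*(1/31317) + 6922*(-1/8861) = (22593/6172)*(1/31317) - 6922/8861 = 7531/64429508 - 6922/8861 = -445914322185/570909870388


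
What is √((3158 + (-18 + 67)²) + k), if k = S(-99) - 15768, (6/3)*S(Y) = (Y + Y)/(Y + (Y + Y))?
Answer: I*√91878/3 ≈ 101.04*I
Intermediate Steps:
S(Y) = ⅓ (S(Y) = ((Y + Y)/(Y + (Y + Y)))/2 = ((2*Y)/(Y + 2*Y))/2 = ((2*Y)/((3*Y)))/2 = ((2*Y)*(1/(3*Y)))/2 = (½)*(⅔) = ⅓)
k = -47303/3 (k = ⅓ - 15768 = -47303/3 ≈ -15768.)
√((3158 + (-18 + 67)²) + k) = √((3158 + (-18 + 67)²) - 47303/3) = √((3158 + 49²) - 47303/3) = √((3158 + 2401) - 47303/3) = √(5559 - 47303/3) = √(-30626/3) = I*√91878/3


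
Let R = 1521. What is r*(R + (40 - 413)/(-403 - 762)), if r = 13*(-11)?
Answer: -253444334/1165 ≈ -2.1755e+5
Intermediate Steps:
r = -143
r*(R + (40 - 413)/(-403 - 762)) = -143*(1521 + (40 - 413)/(-403 - 762)) = -143*(1521 - 373/(-1165)) = -143*(1521 - 373*(-1/1165)) = -143*(1521 + 373/1165) = -143*1772338/1165 = -253444334/1165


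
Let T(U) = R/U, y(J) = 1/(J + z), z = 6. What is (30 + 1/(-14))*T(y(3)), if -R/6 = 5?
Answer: -56565/7 ≈ -8080.7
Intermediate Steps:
R = -30 (R = -6*5 = -30)
y(J) = 1/(6 + J) (y(J) = 1/(J + 6) = 1/(6 + J))
T(U) = -30/U
(30 + 1/(-14))*T(y(3)) = (30 + 1/(-14))*(-30/(1/(6 + 3))) = (30 - 1/14)*(-30/(1/9)) = 419*(-30/1/9)/14 = 419*(-30*9)/14 = (419/14)*(-270) = -56565/7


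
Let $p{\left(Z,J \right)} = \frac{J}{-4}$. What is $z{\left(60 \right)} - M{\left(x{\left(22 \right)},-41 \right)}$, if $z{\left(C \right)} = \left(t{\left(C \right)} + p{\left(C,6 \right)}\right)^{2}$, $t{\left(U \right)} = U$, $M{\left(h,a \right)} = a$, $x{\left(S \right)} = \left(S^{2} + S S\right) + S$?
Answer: $\frac{13853}{4} \approx 3463.3$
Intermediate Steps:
$p{\left(Z,J \right)} = - \frac{J}{4}$ ($p{\left(Z,J \right)} = J \left(- \frac{1}{4}\right) = - \frac{J}{4}$)
$x{\left(S \right)} = S + 2 S^{2}$ ($x{\left(S \right)} = \left(S^{2} + S^{2}\right) + S = 2 S^{2} + S = S + 2 S^{2}$)
$z{\left(C \right)} = \left(- \frac{3}{2} + C\right)^{2}$ ($z{\left(C \right)} = \left(C - \frac{3}{2}\right)^{2} = \left(- \frac{3}{2} + C\right)^{2}$)
$z{\left(60 \right)} - M{\left(x{\left(22 \right)},-41 \right)} = \frac{\left(-3 + 2 \cdot 60\right)^{2}}{4} - -41 = \frac{\left(-3 + 120\right)^{2}}{4} + 41 = \frac{117^{2}}{4} + 41 = \frac{1}{4} \cdot 13689 + 41 = \frac{13689}{4} + 41 = \frac{13853}{4}$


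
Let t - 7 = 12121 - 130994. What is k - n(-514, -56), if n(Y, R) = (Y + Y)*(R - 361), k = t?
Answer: -547542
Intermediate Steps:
t = -118866 (t = 7 + (12121 - 130994) = 7 - 118873 = -118866)
k = -118866
n(Y, R) = 2*Y*(-361 + R) (n(Y, R) = (2*Y)*(-361 + R) = 2*Y*(-361 + R))
k - n(-514, -56) = -118866 - 2*(-514)*(-361 - 56) = -118866 - 2*(-514)*(-417) = -118866 - 1*428676 = -118866 - 428676 = -547542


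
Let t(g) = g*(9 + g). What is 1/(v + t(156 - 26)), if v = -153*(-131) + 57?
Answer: 1/38170 ≈ 2.6199e-5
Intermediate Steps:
v = 20100 (v = 20043 + 57 = 20100)
1/(v + t(156 - 26)) = 1/(20100 + (156 - 26)*(9 + (156 - 26))) = 1/(20100 + 130*(9 + 130)) = 1/(20100 + 130*139) = 1/(20100 + 18070) = 1/38170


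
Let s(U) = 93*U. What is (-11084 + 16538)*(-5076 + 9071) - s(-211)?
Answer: 21808353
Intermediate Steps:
(-11084 + 16538)*(-5076 + 9071) - s(-211) = (-11084 + 16538)*(-5076 + 9071) - 93*(-211) = 5454*3995 - 1*(-19623) = 21788730 + 19623 = 21808353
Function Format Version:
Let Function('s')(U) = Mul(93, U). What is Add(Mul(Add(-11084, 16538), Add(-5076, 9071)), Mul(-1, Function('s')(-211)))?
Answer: 21808353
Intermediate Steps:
Add(Mul(Add(-11084, 16538), Add(-5076, 9071)), Mul(-1, Function('s')(-211))) = Add(Mul(Add(-11084, 16538), Add(-5076, 9071)), Mul(-1, Mul(93, -211))) = Add(Mul(5454, 3995), Mul(-1, -19623)) = Add(21788730, 19623) = 21808353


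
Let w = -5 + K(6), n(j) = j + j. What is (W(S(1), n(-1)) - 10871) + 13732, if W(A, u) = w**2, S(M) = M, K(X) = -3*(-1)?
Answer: 2865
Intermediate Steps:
K(X) = 3
n(j) = 2*j
w = -2 (w = -5 + 3 = -2)
W(A, u) = 4 (W(A, u) = (-2)**2 = 4)
(W(S(1), n(-1)) - 10871) + 13732 = (4 - 10871) + 13732 = -10867 + 13732 = 2865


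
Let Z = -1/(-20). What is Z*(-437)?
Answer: -437/20 ≈ -21.850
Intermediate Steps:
Z = 1/20 (Z = -1*(-1/20) = 1/20 ≈ 0.050000)
Z*(-437) = (1/20)*(-437) = -437/20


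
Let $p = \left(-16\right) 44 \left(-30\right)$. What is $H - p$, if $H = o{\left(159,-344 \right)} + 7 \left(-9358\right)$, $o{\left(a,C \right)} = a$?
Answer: $-86467$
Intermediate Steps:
$p = 21120$ ($p = \left(-704\right) \left(-30\right) = 21120$)
$H = -65347$ ($H = 159 + 7 \left(-9358\right) = 159 - 65506 = -65347$)
$H - p = -65347 - 21120 = -86467$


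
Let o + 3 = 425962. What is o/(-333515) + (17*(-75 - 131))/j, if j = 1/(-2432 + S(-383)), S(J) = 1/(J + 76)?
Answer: 872035119566837/102389105 ≈ 8.5169e+6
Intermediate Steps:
o = 425959 (o = -3 + 425962 = 425959)
S(J) = 1/(76 + J)
j = -307/746625 (j = 1/(-2432 + 1/(76 - 383)) = 1/(-2432 + 1/(-307)) = 1/(-2432 - 1/307) = 1/(-746625/307) = -307/746625 ≈ -0.00041118)
o/(-333515) + (17*(-75 - 131))/j = 425959/(-333515) + (17*(-75 - 131))/(-307/746625) = 425959*(-1/333515) + (17*(-206))*(-746625/307) = -425959/333515 - 3502*(-746625/307) = -425959/333515 + 2614680750/307 = 872035119566837/102389105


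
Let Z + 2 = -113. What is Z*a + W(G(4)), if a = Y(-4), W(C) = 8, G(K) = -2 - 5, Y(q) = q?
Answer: 468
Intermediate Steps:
Z = -115 (Z = -2 - 113 = -115)
G(K) = -7
a = -4
Z*a + W(G(4)) = -115*(-4) + 8 = 460 + 8 = 468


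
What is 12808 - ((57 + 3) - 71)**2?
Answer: 12687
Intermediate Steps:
12808 - ((57 + 3) - 71)**2 = 12808 - (60 - 71)**2 = 12808 - 1*(-11)**2 = 12808 - 1*121 = 12808 - 121 = 12687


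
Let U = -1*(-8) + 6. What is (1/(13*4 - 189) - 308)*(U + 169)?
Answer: -7722051/137 ≈ -56365.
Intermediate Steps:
U = 14 (U = 8 + 6 = 14)
(1/(13*4 - 189) - 308)*(U + 169) = (1/(13*4 - 189) - 308)*(14 + 169) = (1/(52 - 189) - 308)*183 = (1/(-137) - 308)*183 = (-1/137 - 308)*183 = -42197/137*183 = -7722051/137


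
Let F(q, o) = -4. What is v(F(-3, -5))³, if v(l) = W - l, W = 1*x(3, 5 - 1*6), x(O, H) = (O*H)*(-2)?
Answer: 1000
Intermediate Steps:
x(O, H) = -2*H*O (x(O, H) = (H*O)*(-2) = -2*H*O)
W = 6 (W = 1*(-2*(5 - 1*6)*3) = 1*(-2*(5 - 6)*3) = 1*(-2*(-1)*3) = 1*6 = 6)
v(l) = 6 - l
v(F(-3, -5))³ = (6 - 1*(-4))³ = (6 + 4)³ = 10³ = 1000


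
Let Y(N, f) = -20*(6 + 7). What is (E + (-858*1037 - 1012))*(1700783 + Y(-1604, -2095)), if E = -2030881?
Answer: -4968314317197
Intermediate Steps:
Y(N, f) = -260 (Y(N, f) = -20*13 = -260)
(E + (-858*1037 - 1012))*(1700783 + Y(-1604, -2095)) = (-2030881 + (-858*1037 - 1012))*(1700783 - 260) = (-2030881 + (-889746 - 1012))*1700523 = (-2030881 - 890758)*1700523 = -2921639*1700523 = -4968314317197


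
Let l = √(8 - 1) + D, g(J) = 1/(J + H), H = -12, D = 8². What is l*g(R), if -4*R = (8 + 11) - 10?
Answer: -256/57 - 4*√7/57 ≈ -4.6769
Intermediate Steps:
D = 64
R = -9/4 (R = -((8 + 11) - 10)/4 = -(19 - 10)/4 = -¼*9 = -9/4 ≈ -2.2500)
g(J) = 1/(-12 + J) (g(J) = 1/(J - 12) = 1/(-12 + J))
l = 64 + √7 (l = √(8 - 1) + 64 = √7 + 64 = 64 + √7 ≈ 66.646)
l*g(R) = (64 + √7)/(-12 - 9/4) = (64 + √7)/(-57/4) = (64 + √7)*(-4/57) = -256/57 - 4*√7/57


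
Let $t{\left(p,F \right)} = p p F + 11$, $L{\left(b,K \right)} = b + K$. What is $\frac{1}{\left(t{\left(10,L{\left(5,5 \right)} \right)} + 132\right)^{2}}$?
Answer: $\frac{1}{1306449} \approx 7.6543 \cdot 10^{-7}$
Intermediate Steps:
$L{\left(b,K \right)} = K + b$
$t{\left(p,F \right)} = 11 + F p^{2}$ ($t{\left(p,F \right)} = p^{2} F + 11 = F p^{2} + 11 = 11 + F p^{2}$)
$\frac{1}{\left(t{\left(10,L{\left(5,5 \right)} \right)} + 132\right)^{2}} = \frac{1}{\left(\left(11 + \left(5 + 5\right) 10^{2}\right) + 132\right)^{2}} = \frac{1}{\left(\left(11 + 10 \cdot 100\right) + 132\right)^{2}} = \frac{1}{\left(\left(11 + 1000\right) + 132\right)^{2}} = \frac{1}{\left(1011 + 132\right)^{2}} = \frac{1}{1143^{2}} = \frac{1}{1306449}$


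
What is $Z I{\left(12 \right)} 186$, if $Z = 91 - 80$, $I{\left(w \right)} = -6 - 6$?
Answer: $-24552$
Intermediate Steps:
$I{\left(w \right)} = -12$
$Z = 11$
$Z I{\left(12 \right)} 186 = 11 \left(-12\right) 186 = \left(-132\right) 186 = -24552$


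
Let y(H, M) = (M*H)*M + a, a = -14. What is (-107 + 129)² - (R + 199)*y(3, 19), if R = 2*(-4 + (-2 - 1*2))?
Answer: -195143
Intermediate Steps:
R = -16 (R = 2*(-4 + (-2 - 2)) = 2*(-4 - 4) = 2*(-8) = -16)
y(H, M) = -14 + H*M² (y(H, M) = (M*H)*M - 14 = (H*M)*M - 14 = H*M² - 14 = -14 + H*M²)
(-107 + 129)² - (R + 199)*y(3, 19) = (-107 + 129)² - (-16 + 199)*(-14 + 3*19²) = 22² - 183*(-14 + 3*361) = 484 - 183*(-14 + 1083) = 484 - 183*1069 = 484 - 1*195627 = 484 - 195627 = -195143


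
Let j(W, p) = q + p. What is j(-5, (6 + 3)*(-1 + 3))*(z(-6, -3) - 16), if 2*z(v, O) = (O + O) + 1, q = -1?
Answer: -629/2 ≈ -314.50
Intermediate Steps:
z(v, O) = ½ + O (z(v, O) = ((O + O) + 1)/2 = (2*O + 1)/2 = (1 + 2*O)/2 = ½ + O)
j(W, p) = -1 + p
j(-5, (6 + 3)*(-1 + 3))*(z(-6, -3) - 16) = (-1 + (6 + 3)*(-1 + 3))*((½ - 3) - 16) = (-1 + 9*2)*(-5/2 - 16) = (-1 + 18)*(-37/2) = 17*(-37/2) = -629/2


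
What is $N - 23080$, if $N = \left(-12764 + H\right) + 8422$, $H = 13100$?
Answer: $-14322$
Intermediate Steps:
$N = 8758$ ($N = \left(-12764 + 13100\right) + 8422 = 336 + 8422 = 8758$)
$N - 23080 = 8758 - 23080 = -14322$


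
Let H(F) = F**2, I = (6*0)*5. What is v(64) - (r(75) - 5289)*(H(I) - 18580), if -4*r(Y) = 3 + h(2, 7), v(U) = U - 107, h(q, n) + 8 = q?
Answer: -98255728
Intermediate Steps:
h(q, n) = -8 + q
v(U) = -107 + U
I = 0 (I = 0*5 = 0)
r(Y) = 3/4 (r(Y) = -(3 + (-8 + 2))/4 = -(3 - 6)/4 = -1/4*(-3) = 3/4)
v(64) - (r(75) - 5289)*(H(I) - 18580) = (-107 + 64) - (3/4 - 5289)*(0**2 - 18580) = -43 - (-21153)*(0 - 18580)/4 = -43 - (-21153)*(-18580)/4 = -43 - 1*98255685 = -43 - 98255685 = -98255728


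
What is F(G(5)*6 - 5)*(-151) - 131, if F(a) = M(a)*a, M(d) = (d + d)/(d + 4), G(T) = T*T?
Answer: -6369069/149 ≈ -42745.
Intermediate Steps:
G(T) = T²
M(d) = 2*d/(4 + d) (M(d) = (2*d)/(4 + d) = 2*d/(4 + d))
F(a) = 2*a²/(4 + a) (F(a) = (2*a/(4 + a))*a = 2*a²/(4 + a))
F(G(5)*6 - 5)*(-151) - 131 = (2*(5²*6 - 5)²/(4 + (5²*6 - 5)))*(-151) - 131 = (2*(25*6 - 5)²/(4 + (25*6 - 5)))*(-151) - 131 = (2*(150 - 5)²/(4 + (150 - 5)))*(-151) - 131 = (2*145²/(4 + 145))*(-151) - 131 = (2*21025/149)*(-151) - 131 = (2*21025*(1/149))*(-151) - 131 = (42050/149)*(-151) - 131 = -6349550/149 - 131 = -6369069/149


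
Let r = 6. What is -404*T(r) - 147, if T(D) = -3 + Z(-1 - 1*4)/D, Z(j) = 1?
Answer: 2993/3 ≈ 997.67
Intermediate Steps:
T(D) = -3 + 1/D
-404*T(r) - 147 = -404*(-3 + 1/6) - 147 = -404*(-17/6) - 147 = 3434/3 - 147 = 2993/3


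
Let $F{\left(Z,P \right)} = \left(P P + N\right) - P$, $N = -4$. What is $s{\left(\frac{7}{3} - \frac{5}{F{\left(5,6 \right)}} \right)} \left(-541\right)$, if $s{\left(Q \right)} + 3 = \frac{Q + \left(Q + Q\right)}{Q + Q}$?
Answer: $\frac{1623}{2} \approx 811.5$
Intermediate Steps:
$F{\left(Z,P \right)} = -4 + P^{2} - P$ ($F{\left(Z,P \right)} = \left(P P - 4\right) - P = \left(P^{2} - 4\right) - P = \left(-4 + P^{2}\right) - P = -4 + P^{2} - P$)
$s{\left(Q \right)} = - \frac{3}{2}$ ($s{\left(Q \right)} = -3 + \frac{Q + \left(Q + Q\right)}{Q + Q} = -3 + \frac{Q + 2 Q}{2 Q} = -3 + 3 Q \frac{1}{2 Q} = -3 + \frac{3}{2} = - \frac{3}{2}$)
$s{\left(\frac{7}{3} - \frac{5}{F{\left(5,6 \right)}} \right)} \left(-541\right) = \left(- \frac{3}{2}\right) \left(-541\right) = \frac{1623}{2}$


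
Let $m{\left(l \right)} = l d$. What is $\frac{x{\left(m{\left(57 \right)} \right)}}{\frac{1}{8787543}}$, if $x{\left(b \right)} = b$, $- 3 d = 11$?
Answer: $-1836596487$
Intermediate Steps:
$d = - \frac{11}{3}$ ($d = \left(- \frac{1}{3}\right) 11 = - \frac{11}{3} \approx -3.6667$)
$m{\left(l \right)} = - \frac{11 l}{3}$ ($m{\left(l \right)} = l \left(- \frac{11}{3}\right) = - \frac{11 l}{3}$)
$\frac{x{\left(m{\left(57 \right)} \right)}}{\frac{1}{8787543}} = \frac{\left(- \frac{11}{3}\right) 57}{\frac{1}{8787543}} = - 209 \frac{1}{\frac{1}{8787543}} = \left(-209\right) 8787543 = -1836596487$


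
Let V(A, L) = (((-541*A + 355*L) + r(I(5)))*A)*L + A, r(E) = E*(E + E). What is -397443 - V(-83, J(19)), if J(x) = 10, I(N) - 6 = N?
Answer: 40019490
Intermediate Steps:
I(N) = 6 + N
r(E) = 2*E**2 (r(E) = E*(2*E) = 2*E**2)
V(A, L) = A + A*L*(242 - 541*A + 355*L) (V(A, L) = (((-541*A + 355*L) + 2*(6 + 5)**2)*A)*L + A = (((-541*A + 355*L) + 2*11**2)*A)*L + A = (((-541*A + 355*L) + 2*121)*A)*L + A = (((-541*A + 355*L) + 242)*A)*L + A = ((242 - 541*A + 355*L)*A)*L + A = (A*(242 - 541*A + 355*L))*L + A = A*L*(242 - 541*A + 355*L) + A = A + A*L*(242 - 541*A + 355*L))
-397443 - V(-83, J(19)) = -397443 - (-83)*(1 + 242*10 + 355*10**2 - 541*(-83)*10) = -397443 - (-83)*(1 + 2420 + 355*100 + 449030) = -397443 - (-83)*(1 + 2420 + 35500 + 449030) = -397443 - (-83)*486951 = -397443 - 1*(-40416933) = -397443 + 40416933 = 40019490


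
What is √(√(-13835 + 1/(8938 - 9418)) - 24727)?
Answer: √(-89017200 + 30*I*√199224030)/60 ≈ 0.374 + 157.25*I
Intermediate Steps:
√(√(-13835 + 1/(8938 - 9418)) - 24727) = √(√(-13835 + 1/(-480)) - 24727) = √(√(-13835 - 1/480) - 24727) = √(√(-6640801/480) - 24727) = √(I*√199224030/120 - 24727) = √(-24727 + I*√199224030/120)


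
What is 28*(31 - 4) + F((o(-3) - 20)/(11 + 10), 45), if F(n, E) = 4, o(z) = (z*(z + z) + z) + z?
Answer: 760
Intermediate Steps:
o(z) = 2*z + 2*z² (o(z) = (z*(2*z) + z) + z = (2*z² + z) + z = (z + 2*z²) + z = 2*z + 2*z²)
28*(31 - 4) + F((o(-3) - 20)/(11 + 10), 45) = 28*(31 - 4) + 4 = 28*27 + 4 = 756 + 4 = 760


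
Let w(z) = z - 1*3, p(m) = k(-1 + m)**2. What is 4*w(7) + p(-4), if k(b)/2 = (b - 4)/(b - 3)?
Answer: 337/16 ≈ 21.063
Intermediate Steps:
k(b) = 2*(-4 + b)/(-3 + b) (k(b) = 2*((b - 4)/(b - 3)) = 2*((-4 + b)/(-3 + b)) = 2*(-4 + b)/(-3 + b))
p(m) = 4*(-5 + m)**2/(-4 + m)**2 (p(m) = (2*(-4 + (-1 + m))/(-3 + (-1 + m)))**2 = (2*(-5 + m)/(-4 + m))**2 = 4*(-5 + m)**2/(-4 + m)**2)
w(z) = -3 + z (w(z) = z - 3 = -3 + z)
4*w(7) + p(-4) = 4*(-3 + 7) + 4*(-5 - 4)**2/(-4 - 4)**2 = 4*4 + 4*(-9)**2/(-8)**2 = 16 + 4*81*(1/64) = 16 + 81/16 = 337/16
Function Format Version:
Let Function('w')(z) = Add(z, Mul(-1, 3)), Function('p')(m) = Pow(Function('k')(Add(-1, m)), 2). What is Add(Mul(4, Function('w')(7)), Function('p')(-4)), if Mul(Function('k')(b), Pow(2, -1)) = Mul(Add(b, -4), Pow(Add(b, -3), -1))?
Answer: Rational(337, 16) ≈ 21.063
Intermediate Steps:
Function('k')(b) = Mul(2, Pow(Add(-3, b), -1), Add(-4, b)) (Function('k')(b) = Mul(2, Mul(Add(b, -4), Pow(Add(b, -3), -1))) = Mul(2, Mul(Add(-4, b), Pow(Add(-3, b), -1))) = Mul(2, Mul(Pow(Add(-3, b), -1), Add(-4, b))) = Mul(2, Pow(Add(-3, b), -1), Add(-4, b)))
Function('p')(m) = Mul(4, Pow(Add(-5, m), 2), Pow(Add(-4, m), -2)) (Function('p')(m) = Pow(Mul(2, Pow(Add(-3, Add(-1, m)), -1), Add(-4, Add(-1, m))), 2) = Pow(Mul(2, Pow(Add(-4, m), -1), Add(-5, m)), 2) = Mul(4, Pow(Add(-5, m), 2), Pow(Add(-4, m), -2)))
Function('w')(z) = Add(-3, z) (Function('w')(z) = Add(z, -3) = Add(-3, z))
Add(Mul(4, Function('w')(7)), Function('p')(-4)) = Add(Mul(4, Add(-3, 7)), Mul(4, Pow(Add(-5, -4), 2), Pow(Add(-4, -4), -2))) = Add(Mul(4, 4), Mul(4, Pow(-9, 2), Pow(-8, -2))) = Add(16, Mul(4, 81, Rational(1, 64))) = Add(16, Rational(81, 16)) = Rational(337, 16)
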